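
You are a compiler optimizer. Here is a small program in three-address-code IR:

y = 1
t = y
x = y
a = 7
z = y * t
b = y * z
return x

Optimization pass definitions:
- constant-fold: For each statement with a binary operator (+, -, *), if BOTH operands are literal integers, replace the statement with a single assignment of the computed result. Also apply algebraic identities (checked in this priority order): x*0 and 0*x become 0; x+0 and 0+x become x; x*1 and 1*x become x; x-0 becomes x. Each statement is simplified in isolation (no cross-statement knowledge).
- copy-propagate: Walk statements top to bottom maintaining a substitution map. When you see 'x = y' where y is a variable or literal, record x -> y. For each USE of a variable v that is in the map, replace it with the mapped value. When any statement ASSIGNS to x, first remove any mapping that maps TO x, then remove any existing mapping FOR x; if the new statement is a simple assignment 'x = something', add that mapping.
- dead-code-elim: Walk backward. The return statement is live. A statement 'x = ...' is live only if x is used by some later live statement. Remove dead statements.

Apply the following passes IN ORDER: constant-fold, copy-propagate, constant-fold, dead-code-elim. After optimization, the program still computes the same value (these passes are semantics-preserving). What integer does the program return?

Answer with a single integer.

Initial IR:
  y = 1
  t = y
  x = y
  a = 7
  z = y * t
  b = y * z
  return x
After constant-fold (7 stmts):
  y = 1
  t = y
  x = y
  a = 7
  z = y * t
  b = y * z
  return x
After copy-propagate (7 stmts):
  y = 1
  t = 1
  x = 1
  a = 7
  z = 1 * 1
  b = 1 * z
  return 1
After constant-fold (7 stmts):
  y = 1
  t = 1
  x = 1
  a = 7
  z = 1
  b = z
  return 1
After dead-code-elim (1 stmts):
  return 1
Evaluate:
  y = 1  =>  y = 1
  t = y  =>  t = 1
  x = y  =>  x = 1
  a = 7  =>  a = 7
  z = y * t  =>  z = 1
  b = y * z  =>  b = 1
  return x = 1

Answer: 1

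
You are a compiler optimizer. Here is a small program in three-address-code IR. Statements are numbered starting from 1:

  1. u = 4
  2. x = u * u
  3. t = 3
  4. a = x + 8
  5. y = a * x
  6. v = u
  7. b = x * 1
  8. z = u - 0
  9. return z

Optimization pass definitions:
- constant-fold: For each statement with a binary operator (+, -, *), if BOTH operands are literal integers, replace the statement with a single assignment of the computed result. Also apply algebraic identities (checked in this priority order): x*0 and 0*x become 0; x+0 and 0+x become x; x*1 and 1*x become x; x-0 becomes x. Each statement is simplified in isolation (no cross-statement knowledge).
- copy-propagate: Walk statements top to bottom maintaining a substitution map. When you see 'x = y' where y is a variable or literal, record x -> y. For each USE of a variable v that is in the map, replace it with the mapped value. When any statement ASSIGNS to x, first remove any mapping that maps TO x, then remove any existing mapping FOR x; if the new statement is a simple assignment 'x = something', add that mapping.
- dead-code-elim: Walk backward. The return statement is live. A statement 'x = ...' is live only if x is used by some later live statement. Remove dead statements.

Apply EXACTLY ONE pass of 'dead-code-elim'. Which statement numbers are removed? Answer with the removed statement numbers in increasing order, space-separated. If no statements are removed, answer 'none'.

Backward liveness scan:
Stmt 1 'u = 4': KEEP (u is live); live-in = []
Stmt 2 'x = u * u': DEAD (x not in live set ['u'])
Stmt 3 't = 3': DEAD (t not in live set ['u'])
Stmt 4 'a = x + 8': DEAD (a not in live set ['u'])
Stmt 5 'y = a * x': DEAD (y not in live set ['u'])
Stmt 6 'v = u': DEAD (v not in live set ['u'])
Stmt 7 'b = x * 1': DEAD (b not in live set ['u'])
Stmt 8 'z = u - 0': KEEP (z is live); live-in = ['u']
Stmt 9 'return z': KEEP (return); live-in = ['z']
Removed statement numbers: [2, 3, 4, 5, 6, 7]
Surviving IR:
  u = 4
  z = u - 0
  return z

Answer: 2 3 4 5 6 7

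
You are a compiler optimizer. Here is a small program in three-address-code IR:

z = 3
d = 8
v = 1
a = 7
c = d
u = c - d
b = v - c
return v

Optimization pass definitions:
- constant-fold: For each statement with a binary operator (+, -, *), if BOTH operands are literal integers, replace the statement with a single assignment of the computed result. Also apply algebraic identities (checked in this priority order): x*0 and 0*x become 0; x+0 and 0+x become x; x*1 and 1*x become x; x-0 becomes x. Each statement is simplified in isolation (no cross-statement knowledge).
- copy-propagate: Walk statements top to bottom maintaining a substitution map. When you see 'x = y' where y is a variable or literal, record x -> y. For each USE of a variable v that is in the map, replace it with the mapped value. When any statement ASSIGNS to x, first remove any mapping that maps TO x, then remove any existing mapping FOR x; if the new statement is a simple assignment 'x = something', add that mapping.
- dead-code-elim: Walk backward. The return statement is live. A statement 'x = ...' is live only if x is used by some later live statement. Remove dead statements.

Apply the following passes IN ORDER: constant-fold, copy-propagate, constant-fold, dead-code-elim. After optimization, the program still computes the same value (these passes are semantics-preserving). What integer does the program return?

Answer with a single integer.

Answer: 1

Derivation:
Initial IR:
  z = 3
  d = 8
  v = 1
  a = 7
  c = d
  u = c - d
  b = v - c
  return v
After constant-fold (8 stmts):
  z = 3
  d = 8
  v = 1
  a = 7
  c = d
  u = c - d
  b = v - c
  return v
After copy-propagate (8 stmts):
  z = 3
  d = 8
  v = 1
  a = 7
  c = 8
  u = 8 - 8
  b = 1 - 8
  return 1
After constant-fold (8 stmts):
  z = 3
  d = 8
  v = 1
  a = 7
  c = 8
  u = 0
  b = -7
  return 1
After dead-code-elim (1 stmts):
  return 1
Evaluate:
  z = 3  =>  z = 3
  d = 8  =>  d = 8
  v = 1  =>  v = 1
  a = 7  =>  a = 7
  c = d  =>  c = 8
  u = c - d  =>  u = 0
  b = v - c  =>  b = -7
  return v = 1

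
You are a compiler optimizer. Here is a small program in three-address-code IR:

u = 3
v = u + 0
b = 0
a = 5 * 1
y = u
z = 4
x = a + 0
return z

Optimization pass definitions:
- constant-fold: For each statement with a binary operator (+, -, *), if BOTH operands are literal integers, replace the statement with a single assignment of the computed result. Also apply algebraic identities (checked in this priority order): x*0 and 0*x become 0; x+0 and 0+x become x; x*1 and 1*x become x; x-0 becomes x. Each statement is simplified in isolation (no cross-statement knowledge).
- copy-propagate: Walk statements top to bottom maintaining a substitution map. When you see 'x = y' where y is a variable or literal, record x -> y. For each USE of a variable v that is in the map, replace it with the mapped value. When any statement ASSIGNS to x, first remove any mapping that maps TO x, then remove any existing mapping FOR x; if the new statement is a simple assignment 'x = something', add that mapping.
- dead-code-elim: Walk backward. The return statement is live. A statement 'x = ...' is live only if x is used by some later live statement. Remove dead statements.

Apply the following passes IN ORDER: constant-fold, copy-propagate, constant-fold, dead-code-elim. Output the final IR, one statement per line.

Answer: return 4

Derivation:
Initial IR:
  u = 3
  v = u + 0
  b = 0
  a = 5 * 1
  y = u
  z = 4
  x = a + 0
  return z
After constant-fold (8 stmts):
  u = 3
  v = u
  b = 0
  a = 5
  y = u
  z = 4
  x = a
  return z
After copy-propagate (8 stmts):
  u = 3
  v = 3
  b = 0
  a = 5
  y = 3
  z = 4
  x = 5
  return 4
After constant-fold (8 stmts):
  u = 3
  v = 3
  b = 0
  a = 5
  y = 3
  z = 4
  x = 5
  return 4
After dead-code-elim (1 stmts):
  return 4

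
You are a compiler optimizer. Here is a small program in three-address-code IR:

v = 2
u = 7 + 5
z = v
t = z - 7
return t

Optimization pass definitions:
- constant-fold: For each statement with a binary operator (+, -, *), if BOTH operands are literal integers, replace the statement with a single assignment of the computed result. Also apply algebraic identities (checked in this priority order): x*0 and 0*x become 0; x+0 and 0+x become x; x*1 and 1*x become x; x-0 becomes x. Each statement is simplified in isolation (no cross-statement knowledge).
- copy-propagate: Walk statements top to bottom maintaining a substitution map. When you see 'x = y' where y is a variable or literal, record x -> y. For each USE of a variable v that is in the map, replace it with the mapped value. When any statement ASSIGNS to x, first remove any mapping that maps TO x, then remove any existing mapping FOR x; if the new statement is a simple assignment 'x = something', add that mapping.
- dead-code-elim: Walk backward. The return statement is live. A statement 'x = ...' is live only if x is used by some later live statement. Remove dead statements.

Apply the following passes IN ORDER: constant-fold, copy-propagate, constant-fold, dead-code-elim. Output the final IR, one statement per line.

Initial IR:
  v = 2
  u = 7 + 5
  z = v
  t = z - 7
  return t
After constant-fold (5 stmts):
  v = 2
  u = 12
  z = v
  t = z - 7
  return t
After copy-propagate (5 stmts):
  v = 2
  u = 12
  z = 2
  t = 2 - 7
  return t
After constant-fold (5 stmts):
  v = 2
  u = 12
  z = 2
  t = -5
  return t
After dead-code-elim (2 stmts):
  t = -5
  return t

Answer: t = -5
return t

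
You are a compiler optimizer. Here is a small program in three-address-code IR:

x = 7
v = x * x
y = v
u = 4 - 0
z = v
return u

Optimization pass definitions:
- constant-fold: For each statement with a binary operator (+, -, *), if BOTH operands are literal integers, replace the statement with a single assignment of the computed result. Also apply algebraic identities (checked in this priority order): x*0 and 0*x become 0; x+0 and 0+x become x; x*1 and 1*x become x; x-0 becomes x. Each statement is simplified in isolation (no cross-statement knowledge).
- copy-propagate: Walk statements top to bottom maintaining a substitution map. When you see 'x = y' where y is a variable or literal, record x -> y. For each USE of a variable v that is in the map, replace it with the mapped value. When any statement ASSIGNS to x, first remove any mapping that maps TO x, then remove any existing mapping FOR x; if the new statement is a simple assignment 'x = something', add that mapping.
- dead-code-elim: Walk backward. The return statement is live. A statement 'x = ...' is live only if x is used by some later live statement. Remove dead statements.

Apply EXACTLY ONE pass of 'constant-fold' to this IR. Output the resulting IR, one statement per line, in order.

Answer: x = 7
v = x * x
y = v
u = 4
z = v
return u

Derivation:
Applying constant-fold statement-by-statement:
  [1] x = 7  (unchanged)
  [2] v = x * x  (unchanged)
  [3] y = v  (unchanged)
  [4] u = 4 - 0  -> u = 4
  [5] z = v  (unchanged)
  [6] return u  (unchanged)
Result (6 stmts):
  x = 7
  v = x * x
  y = v
  u = 4
  z = v
  return u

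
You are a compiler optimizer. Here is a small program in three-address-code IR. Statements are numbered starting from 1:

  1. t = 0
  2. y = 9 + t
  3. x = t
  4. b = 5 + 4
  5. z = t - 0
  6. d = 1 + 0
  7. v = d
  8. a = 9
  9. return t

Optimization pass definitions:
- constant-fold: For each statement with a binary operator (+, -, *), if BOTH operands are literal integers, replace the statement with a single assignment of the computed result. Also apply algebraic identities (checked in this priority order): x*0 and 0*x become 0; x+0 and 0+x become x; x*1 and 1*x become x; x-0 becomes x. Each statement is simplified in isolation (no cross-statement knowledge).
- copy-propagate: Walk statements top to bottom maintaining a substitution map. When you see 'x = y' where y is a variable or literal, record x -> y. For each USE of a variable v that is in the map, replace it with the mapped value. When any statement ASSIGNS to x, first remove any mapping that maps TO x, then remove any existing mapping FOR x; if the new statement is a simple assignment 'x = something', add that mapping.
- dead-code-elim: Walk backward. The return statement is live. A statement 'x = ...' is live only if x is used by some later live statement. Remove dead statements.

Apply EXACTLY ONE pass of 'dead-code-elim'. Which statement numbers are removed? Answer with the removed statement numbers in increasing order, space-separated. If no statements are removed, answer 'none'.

Backward liveness scan:
Stmt 1 't = 0': KEEP (t is live); live-in = []
Stmt 2 'y = 9 + t': DEAD (y not in live set ['t'])
Stmt 3 'x = t': DEAD (x not in live set ['t'])
Stmt 4 'b = 5 + 4': DEAD (b not in live set ['t'])
Stmt 5 'z = t - 0': DEAD (z not in live set ['t'])
Stmt 6 'd = 1 + 0': DEAD (d not in live set ['t'])
Stmt 7 'v = d': DEAD (v not in live set ['t'])
Stmt 8 'a = 9': DEAD (a not in live set ['t'])
Stmt 9 'return t': KEEP (return); live-in = ['t']
Removed statement numbers: [2, 3, 4, 5, 6, 7, 8]
Surviving IR:
  t = 0
  return t

Answer: 2 3 4 5 6 7 8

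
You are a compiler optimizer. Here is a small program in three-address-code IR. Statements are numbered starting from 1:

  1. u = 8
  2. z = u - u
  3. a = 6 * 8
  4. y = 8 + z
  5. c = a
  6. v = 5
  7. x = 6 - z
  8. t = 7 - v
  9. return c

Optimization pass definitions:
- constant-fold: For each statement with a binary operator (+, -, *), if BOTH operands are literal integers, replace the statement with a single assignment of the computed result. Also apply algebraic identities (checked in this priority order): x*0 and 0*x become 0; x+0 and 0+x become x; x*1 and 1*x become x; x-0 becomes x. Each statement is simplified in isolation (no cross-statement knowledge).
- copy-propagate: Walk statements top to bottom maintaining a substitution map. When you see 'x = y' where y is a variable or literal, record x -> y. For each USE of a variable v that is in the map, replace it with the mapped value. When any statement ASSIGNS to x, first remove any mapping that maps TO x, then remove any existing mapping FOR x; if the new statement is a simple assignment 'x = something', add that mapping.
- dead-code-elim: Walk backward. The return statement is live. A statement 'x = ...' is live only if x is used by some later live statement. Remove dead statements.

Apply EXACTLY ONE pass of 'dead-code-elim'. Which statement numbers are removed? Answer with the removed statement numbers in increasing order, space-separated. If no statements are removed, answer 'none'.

Answer: 1 2 4 6 7 8

Derivation:
Backward liveness scan:
Stmt 1 'u = 8': DEAD (u not in live set [])
Stmt 2 'z = u - u': DEAD (z not in live set [])
Stmt 3 'a = 6 * 8': KEEP (a is live); live-in = []
Stmt 4 'y = 8 + z': DEAD (y not in live set ['a'])
Stmt 5 'c = a': KEEP (c is live); live-in = ['a']
Stmt 6 'v = 5': DEAD (v not in live set ['c'])
Stmt 7 'x = 6 - z': DEAD (x not in live set ['c'])
Stmt 8 't = 7 - v': DEAD (t not in live set ['c'])
Stmt 9 'return c': KEEP (return); live-in = ['c']
Removed statement numbers: [1, 2, 4, 6, 7, 8]
Surviving IR:
  a = 6 * 8
  c = a
  return c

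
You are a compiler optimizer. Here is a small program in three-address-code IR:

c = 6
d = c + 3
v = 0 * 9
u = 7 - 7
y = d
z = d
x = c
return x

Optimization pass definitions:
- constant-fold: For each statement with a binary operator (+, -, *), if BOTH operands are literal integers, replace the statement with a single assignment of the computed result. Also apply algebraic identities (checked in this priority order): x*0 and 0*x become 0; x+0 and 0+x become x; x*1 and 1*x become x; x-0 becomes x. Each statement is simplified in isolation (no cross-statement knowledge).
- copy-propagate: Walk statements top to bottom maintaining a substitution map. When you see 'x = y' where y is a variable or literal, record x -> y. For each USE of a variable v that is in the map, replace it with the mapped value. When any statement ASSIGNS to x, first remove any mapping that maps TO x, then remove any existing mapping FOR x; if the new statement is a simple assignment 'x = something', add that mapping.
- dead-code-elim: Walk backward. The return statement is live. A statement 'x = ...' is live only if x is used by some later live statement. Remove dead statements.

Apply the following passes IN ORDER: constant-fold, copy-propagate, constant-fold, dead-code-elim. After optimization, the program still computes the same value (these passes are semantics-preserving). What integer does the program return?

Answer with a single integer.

Initial IR:
  c = 6
  d = c + 3
  v = 0 * 9
  u = 7 - 7
  y = d
  z = d
  x = c
  return x
After constant-fold (8 stmts):
  c = 6
  d = c + 3
  v = 0
  u = 0
  y = d
  z = d
  x = c
  return x
After copy-propagate (8 stmts):
  c = 6
  d = 6 + 3
  v = 0
  u = 0
  y = d
  z = d
  x = 6
  return 6
After constant-fold (8 stmts):
  c = 6
  d = 9
  v = 0
  u = 0
  y = d
  z = d
  x = 6
  return 6
After dead-code-elim (1 stmts):
  return 6
Evaluate:
  c = 6  =>  c = 6
  d = c + 3  =>  d = 9
  v = 0 * 9  =>  v = 0
  u = 7 - 7  =>  u = 0
  y = d  =>  y = 9
  z = d  =>  z = 9
  x = c  =>  x = 6
  return x = 6

Answer: 6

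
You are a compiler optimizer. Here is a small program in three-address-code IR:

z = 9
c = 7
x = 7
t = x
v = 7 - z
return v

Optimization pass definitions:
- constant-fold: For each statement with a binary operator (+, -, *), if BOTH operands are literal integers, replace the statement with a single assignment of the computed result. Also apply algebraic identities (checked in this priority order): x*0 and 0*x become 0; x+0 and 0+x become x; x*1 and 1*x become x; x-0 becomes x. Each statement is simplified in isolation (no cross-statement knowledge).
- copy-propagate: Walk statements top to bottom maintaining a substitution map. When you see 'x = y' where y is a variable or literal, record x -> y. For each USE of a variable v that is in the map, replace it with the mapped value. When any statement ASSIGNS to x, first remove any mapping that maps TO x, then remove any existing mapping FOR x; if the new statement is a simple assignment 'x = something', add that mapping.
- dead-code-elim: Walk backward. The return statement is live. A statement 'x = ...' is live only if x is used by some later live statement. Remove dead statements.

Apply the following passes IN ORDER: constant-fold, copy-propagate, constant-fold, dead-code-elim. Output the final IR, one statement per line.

Initial IR:
  z = 9
  c = 7
  x = 7
  t = x
  v = 7 - z
  return v
After constant-fold (6 stmts):
  z = 9
  c = 7
  x = 7
  t = x
  v = 7 - z
  return v
After copy-propagate (6 stmts):
  z = 9
  c = 7
  x = 7
  t = 7
  v = 7 - 9
  return v
After constant-fold (6 stmts):
  z = 9
  c = 7
  x = 7
  t = 7
  v = -2
  return v
After dead-code-elim (2 stmts):
  v = -2
  return v

Answer: v = -2
return v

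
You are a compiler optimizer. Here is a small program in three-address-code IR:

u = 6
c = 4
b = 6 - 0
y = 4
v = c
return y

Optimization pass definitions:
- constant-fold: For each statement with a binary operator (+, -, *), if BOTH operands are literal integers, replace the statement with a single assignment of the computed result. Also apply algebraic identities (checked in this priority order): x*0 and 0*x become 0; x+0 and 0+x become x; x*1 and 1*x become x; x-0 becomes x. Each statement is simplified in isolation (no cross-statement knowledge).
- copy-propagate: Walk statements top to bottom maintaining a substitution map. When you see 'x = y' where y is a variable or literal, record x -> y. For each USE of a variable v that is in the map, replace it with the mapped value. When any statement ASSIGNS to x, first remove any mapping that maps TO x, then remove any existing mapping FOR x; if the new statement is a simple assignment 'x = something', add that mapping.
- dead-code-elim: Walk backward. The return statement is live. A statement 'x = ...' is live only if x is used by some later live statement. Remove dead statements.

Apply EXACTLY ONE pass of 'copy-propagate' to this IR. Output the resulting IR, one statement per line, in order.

Applying copy-propagate statement-by-statement:
  [1] u = 6  (unchanged)
  [2] c = 4  (unchanged)
  [3] b = 6 - 0  (unchanged)
  [4] y = 4  (unchanged)
  [5] v = c  -> v = 4
  [6] return y  -> return 4
Result (6 stmts):
  u = 6
  c = 4
  b = 6 - 0
  y = 4
  v = 4
  return 4

Answer: u = 6
c = 4
b = 6 - 0
y = 4
v = 4
return 4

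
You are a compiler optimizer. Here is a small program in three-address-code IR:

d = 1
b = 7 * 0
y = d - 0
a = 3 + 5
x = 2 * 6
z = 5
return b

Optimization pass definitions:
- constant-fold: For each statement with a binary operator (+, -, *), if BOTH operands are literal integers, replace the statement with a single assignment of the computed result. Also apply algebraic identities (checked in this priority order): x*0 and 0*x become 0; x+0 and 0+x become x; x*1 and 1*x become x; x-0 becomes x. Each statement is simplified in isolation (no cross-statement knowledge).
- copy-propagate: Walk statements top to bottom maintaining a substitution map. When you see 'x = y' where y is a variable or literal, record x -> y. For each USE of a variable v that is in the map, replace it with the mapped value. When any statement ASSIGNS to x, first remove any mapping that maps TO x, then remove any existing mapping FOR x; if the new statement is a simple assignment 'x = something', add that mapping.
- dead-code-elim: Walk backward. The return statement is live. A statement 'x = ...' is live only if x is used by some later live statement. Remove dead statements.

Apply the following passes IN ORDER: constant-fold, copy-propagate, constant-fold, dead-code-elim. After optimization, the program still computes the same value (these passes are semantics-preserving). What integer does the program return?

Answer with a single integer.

Initial IR:
  d = 1
  b = 7 * 0
  y = d - 0
  a = 3 + 5
  x = 2 * 6
  z = 5
  return b
After constant-fold (7 stmts):
  d = 1
  b = 0
  y = d
  a = 8
  x = 12
  z = 5
  return b
After copy-propagate (7 stmts):
  d = 1
  b = 0
  y = 1
  a = 8
  x = 12
  z = 5
  return 0
After constant-fold (7 stmts):
  d = 1
  b = 0
  y = 1
  a = 8
  x = 12
  z = 5
  return 0
After dead-code-elim (1 stmts):
  return 0
Evaluate:
  d = 1  =>  d = 1
  b = 7 * 0  =>  b = 0
  y = d - 0  =>  y = 1
  a = 3 + 5  =>  a = 8
  x = 2 * 6  =>  x = 12
  z = 5  =>  z = 5
  return b = 0

Answer: 0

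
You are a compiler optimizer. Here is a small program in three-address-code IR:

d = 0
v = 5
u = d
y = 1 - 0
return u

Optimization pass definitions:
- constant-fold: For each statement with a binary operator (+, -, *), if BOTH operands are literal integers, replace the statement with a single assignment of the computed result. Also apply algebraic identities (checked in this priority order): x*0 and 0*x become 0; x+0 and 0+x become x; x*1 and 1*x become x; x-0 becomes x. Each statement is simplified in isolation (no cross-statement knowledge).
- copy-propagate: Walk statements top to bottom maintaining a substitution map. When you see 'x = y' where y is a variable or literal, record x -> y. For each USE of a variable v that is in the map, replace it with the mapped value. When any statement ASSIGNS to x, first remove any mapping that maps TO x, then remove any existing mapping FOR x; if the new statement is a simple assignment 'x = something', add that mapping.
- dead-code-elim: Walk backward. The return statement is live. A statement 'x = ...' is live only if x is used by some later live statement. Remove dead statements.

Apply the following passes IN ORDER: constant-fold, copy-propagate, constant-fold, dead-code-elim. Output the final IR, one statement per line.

Answer: return 0

Derivation:
Initial IR:
  d = 0
  v = 5
  u = d
  y = 1 - 0
  return u
After constant-fold (5 stmts):
  d = 0
  v = 5
  u = d
  y = 1
  return u
After copy-propagate (5 stmts):
  d = 0
  v = 5
  u = 0
  y = 1
  return 0
After constant-fold (5 stmts):
  d = 0
  v = 5
  u = 0
  y = 1
  return 0
After dead-code-elim (1 stmts):
  return 0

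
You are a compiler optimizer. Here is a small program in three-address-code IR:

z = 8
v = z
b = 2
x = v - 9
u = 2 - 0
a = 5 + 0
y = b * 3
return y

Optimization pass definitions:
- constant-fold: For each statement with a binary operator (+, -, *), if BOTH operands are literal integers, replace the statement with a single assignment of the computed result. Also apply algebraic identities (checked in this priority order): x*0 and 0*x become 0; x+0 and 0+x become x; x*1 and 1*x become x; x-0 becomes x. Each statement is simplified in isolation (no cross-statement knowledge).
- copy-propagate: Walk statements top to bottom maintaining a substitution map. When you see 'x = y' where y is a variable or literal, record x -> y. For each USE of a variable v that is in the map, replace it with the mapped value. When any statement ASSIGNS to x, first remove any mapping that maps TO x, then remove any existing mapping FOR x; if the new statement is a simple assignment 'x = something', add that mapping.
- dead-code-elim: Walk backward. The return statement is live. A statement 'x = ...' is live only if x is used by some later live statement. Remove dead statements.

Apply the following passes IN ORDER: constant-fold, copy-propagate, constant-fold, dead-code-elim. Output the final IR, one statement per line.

Initial IR:
  z = 8
  v = z
  b = 2
  x = v - 9
  u = 2 - 0
  a = 5 + 0
  y = b * 3
  return y
After constant-fold (8 stmts):
  z = 8
  v = z
  b = 2
  x = v - 9
  u = 2
  a = 5
  y = b * 3
  return y
After copy-propagate (8 stmts):
  z = 8
  v = 8
  b = 2
  x = 8 - 9
  u = 2
  a = 5
  y = 2 * 3
  return y
After constant-fold (8 stmts):
  z = 8
  v = 8
  b = 2
  x = -1
  u = 2
  a = 5
  y = 6
  return y
After dead-code-elim (2 stmts):
  y = 6
  return y

Answer: y = 6
return y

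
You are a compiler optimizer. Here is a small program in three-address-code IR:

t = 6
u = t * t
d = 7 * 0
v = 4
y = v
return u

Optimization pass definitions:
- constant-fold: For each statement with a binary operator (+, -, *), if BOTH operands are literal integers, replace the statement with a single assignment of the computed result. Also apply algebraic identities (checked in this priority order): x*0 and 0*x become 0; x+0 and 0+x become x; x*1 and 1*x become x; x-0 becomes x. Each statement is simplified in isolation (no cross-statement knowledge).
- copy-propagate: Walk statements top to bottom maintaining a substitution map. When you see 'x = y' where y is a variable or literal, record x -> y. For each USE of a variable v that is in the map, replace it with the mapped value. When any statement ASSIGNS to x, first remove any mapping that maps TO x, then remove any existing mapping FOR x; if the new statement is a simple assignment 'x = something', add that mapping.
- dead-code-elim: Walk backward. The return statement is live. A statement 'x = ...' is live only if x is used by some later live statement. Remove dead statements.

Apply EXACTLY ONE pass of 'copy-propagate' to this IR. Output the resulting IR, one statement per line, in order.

Applying copy-propagate statement-by-statement:
  [1] t = 6  (unchanged)
  [2] u = t * t  -> u = 6 * 6
  [3] d = 7 * 0  (unchanged)
  [4] v = 4  (unchanged)
  [5] y = v  -> y = 4
  [6] return u  (unchanged)
Result (6 stmts):
  t = 6
  u = 6 * 6
  d = 7 * 0
  v = 4
  y = 4
  return u

Answer: t = 6
u = 6 * 6
d = 7 * 0
v = 4
y = 4
return u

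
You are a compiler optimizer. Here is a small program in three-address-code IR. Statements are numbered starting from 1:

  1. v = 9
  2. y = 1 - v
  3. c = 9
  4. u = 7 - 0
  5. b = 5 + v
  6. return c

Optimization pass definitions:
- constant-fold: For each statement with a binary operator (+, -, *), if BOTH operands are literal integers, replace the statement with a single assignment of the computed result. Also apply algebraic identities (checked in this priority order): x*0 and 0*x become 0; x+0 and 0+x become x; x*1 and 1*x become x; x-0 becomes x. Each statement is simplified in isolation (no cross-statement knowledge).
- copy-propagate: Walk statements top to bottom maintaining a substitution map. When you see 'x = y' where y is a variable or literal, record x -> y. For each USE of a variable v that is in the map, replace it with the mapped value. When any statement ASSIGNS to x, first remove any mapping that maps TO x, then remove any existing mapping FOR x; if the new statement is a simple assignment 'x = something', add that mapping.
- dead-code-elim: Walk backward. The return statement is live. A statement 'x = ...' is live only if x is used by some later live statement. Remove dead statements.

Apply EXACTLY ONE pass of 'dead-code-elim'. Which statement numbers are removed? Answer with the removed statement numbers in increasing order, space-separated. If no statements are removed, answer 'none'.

Backward liveness scan:
Stmt 1 'v = 9': DEAD (v not in live set [])
Stmt 2 'y = 1 - v': DEAD (y not in live set [])
Stmt 3 'c = 9': KEEP (c is live); live-in = []
Stmt 4 'u = 7 - 0': DEAD (u not in live set ['c'])
Stmt 5 'b = 5 + v': DEAD (b not in live set ['c'])
Stmt 6 'return c': KEEP (return); live-in = ['c']
Removed statement numbers: [1, 2, 4, 5]
Surviving IR:
  c = 9
  return c

Answer: 1 2 4 5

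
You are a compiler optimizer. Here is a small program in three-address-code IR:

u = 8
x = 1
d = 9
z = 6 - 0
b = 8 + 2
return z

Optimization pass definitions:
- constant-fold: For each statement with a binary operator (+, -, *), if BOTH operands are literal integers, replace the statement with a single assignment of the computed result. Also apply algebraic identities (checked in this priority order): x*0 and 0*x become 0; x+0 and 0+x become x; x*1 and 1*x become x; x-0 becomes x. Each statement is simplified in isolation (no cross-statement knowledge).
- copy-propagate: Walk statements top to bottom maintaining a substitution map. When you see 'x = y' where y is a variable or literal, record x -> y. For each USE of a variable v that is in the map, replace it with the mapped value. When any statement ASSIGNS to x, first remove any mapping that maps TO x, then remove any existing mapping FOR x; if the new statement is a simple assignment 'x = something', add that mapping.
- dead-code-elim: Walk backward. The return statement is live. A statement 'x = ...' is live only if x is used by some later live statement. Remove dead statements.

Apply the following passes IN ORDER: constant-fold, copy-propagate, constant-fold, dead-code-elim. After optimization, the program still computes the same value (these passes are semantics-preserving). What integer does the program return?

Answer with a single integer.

Initial IR:
  u = 8
  x = 1
  d = 9
  z = 6 - 0
  b = 8 + 2
  return z
After constant-fold (6 stmts):
  u = 8
  x = 1
  d = 9
  z = 6
  b = 10
  return z
After copy-propagate (6 stmts):
  u = 8
  x = 1
  d = 9
  z = 6
  b = 10
  return 6
After constant-fold (6 stmts):
  u = 8
  x = 1
  d = 9
  z = 6
  b = 10
  return 6
After dead-code-elim (1 stmts):
  return 6
Evaluate:
  u = 8  =>  u = 8
  x = 1  =>  x = 1
  d = 9  =>  d = 9
  z = 6 - 0  =>  z = 6
  b = 8 + 2  =>  b = 10
  return z = 6

Answer: 6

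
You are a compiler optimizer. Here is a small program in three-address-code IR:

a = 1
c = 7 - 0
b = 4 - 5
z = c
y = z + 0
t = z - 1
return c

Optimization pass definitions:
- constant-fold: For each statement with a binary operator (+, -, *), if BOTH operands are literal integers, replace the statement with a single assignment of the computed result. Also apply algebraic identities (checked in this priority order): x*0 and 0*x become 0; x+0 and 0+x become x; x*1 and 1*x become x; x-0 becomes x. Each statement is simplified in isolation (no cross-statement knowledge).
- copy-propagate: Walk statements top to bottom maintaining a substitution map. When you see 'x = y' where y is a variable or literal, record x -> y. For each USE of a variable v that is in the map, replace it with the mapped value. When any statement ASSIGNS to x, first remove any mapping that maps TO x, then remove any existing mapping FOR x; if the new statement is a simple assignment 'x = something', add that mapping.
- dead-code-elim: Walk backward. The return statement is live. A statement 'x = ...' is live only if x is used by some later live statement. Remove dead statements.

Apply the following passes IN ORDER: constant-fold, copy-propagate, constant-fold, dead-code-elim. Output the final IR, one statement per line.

Answer: return 7

Derivation:
Initial IR:
  a = 1
  c = 7 - 0
  b = 4 - 5
  z = c
  y = z + 0
  t = z - 1
  return c
After constant-fold (7 stmts):
  a = 1
  c = 7
  b = -1
  z = c
  y = z
  t = z - 1
  return c
After copy-propagate (7 stmts):
  a = 1
  c = 7
  b = -1
  z = 7
  y = 7
  t = 7 - 1
  return 7
After constant-fold (7 stmts):
  a = 1
  c = 7
  b = -1
  z = 7
  y = 7
  t = 6
  return 7
After dead-code-elim (1 stmts):
  return 7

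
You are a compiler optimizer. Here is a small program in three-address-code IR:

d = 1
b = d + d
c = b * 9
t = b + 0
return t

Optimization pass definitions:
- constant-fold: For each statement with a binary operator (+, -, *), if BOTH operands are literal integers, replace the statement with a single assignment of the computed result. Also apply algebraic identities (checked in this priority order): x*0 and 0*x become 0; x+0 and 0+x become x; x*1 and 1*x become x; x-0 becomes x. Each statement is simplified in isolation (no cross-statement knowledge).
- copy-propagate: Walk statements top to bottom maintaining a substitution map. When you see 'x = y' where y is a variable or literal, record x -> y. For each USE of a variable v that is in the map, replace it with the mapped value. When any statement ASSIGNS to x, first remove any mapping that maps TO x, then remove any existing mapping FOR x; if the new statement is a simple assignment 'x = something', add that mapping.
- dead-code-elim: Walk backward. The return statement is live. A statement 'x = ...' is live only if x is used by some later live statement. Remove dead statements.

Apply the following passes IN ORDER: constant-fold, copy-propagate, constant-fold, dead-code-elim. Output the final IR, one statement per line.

Initial IR:
  d = 1
  b = d + d
  c = b * 9
  t = b + 0
  return t
After constant-fold (5 stmts):
  d = 1
  b = d + d
  c = b * 9
  t = b
  return t
After copy-propagate (5 stmts):
  d = 1
  b = 1 + 1
  c = b * 9
  t = b
  return b
After constant-fold (5 stmts):
  d = 1
  b = 2
  c = b * 9
  t = b
  return b
After dead-code-elim (2 stmts):
  b = 2
  return b

Answer: b = 2
return b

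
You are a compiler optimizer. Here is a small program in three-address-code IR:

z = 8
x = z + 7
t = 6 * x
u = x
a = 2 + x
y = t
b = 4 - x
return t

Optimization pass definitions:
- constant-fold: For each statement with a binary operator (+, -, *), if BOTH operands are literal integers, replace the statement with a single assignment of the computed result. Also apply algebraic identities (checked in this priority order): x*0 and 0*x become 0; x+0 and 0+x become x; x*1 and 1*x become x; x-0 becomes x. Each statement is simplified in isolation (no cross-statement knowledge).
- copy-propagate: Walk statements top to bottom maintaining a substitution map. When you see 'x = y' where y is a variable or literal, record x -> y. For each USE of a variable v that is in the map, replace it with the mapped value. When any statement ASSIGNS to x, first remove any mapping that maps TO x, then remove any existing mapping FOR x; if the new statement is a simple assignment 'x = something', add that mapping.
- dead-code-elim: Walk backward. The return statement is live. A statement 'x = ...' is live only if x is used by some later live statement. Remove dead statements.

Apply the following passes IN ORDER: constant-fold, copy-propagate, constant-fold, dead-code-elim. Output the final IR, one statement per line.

Answer: x = 15
t = 6 * x
return t

Derivation:
Initial IR:
  z = 8
  x = z + 7
  t = 6 * x
  u = x
  a = 2 + x
  y = t
  b = 4 - x
  return t
After constant-fold (8 stmts):
  z = 8
  x = z + 7
  t = 6 * x
  u = x
  a = 2 + x
  y = t
  b = 4 - x
  return t
After copy-propagate (8 stmts):
  z = 8
  x = 8 + 7
  t = 6 * x
  u = x
  a = 2 + x
  y = t
  b = 4 - x
  return t
After constant-fold (8 stmts):
  z = 8
  x = 15
  t = 6 * x
  u = x
  a = 2 + x
  y = t
  b = 4 - x
  return t
After dead-code-elim (3 stmts):
  x = 15
  t = 6 * x
  return t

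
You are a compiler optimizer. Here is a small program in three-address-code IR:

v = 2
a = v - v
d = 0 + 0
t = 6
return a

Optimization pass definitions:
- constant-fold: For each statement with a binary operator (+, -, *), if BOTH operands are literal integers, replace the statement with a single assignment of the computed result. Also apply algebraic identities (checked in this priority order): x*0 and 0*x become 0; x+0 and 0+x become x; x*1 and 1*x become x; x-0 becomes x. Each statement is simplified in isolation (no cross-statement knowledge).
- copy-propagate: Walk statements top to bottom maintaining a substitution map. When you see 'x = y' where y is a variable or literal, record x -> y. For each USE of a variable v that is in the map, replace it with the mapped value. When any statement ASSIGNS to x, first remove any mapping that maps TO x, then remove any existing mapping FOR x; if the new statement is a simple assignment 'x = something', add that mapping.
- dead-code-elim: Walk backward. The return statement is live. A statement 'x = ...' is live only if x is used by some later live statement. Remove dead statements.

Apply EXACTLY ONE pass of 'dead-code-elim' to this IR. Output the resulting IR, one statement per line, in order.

Applying dead-code-elim statement-by-statement:
  [5] return a  -> KEEP (return); live=['a']
  [4] t = 6  -> DEAD (t not live)
  [3] d = 0 + 0  -> DEAD (d not live)
  [2] a = v - v  -> KEEP; live=['v']
  [1] v = 2  -> KEEP; live=[]
Result (3 stmts):
  v = 2
  a = v - v
  return a

Answer: v = 2
a = v - v
return a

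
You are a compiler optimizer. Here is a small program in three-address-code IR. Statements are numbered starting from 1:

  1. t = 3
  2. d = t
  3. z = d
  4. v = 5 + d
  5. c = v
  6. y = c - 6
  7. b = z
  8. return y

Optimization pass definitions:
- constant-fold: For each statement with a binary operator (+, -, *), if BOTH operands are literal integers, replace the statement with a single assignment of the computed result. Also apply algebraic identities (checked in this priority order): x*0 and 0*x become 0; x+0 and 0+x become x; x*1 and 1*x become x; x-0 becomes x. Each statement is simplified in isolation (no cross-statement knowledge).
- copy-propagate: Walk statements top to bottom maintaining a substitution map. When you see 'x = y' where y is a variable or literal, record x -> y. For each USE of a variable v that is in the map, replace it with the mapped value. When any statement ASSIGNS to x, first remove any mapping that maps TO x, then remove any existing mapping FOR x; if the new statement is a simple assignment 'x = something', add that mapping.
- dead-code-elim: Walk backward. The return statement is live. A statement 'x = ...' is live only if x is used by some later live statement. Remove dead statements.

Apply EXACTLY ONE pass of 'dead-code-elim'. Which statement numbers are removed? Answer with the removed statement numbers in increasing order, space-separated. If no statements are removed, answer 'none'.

Backward liveness scan:
Stmt 1 't = 3': KEEP (t is live); live-in = []
Stmt 2 'd = t': KEEP (d is live); live-in = ['t']
Stmt 3 'z = d': DEAD (z not in live set ['d'])
Stmt 4 'v = 5 + d': KEEP (v is live); live-in = ['d']
Stmt 5 'c = v': KEEP (c is live); live-in = ['v']
Stmt 6 'y = c - 6': KEEP (y is live); live-in = ['c']
Stmt 7 'b = z': DEAD (b not in live set ['y'])
Stmt 8 'return y': KEEP (return); live-in = ['y']
Removed statement numbers: [3, 7]
Surviving IR:
  t = 3
  d = t
  v = 5 + d
  c = v
  y = c - 6
  return y

Answer: 3 7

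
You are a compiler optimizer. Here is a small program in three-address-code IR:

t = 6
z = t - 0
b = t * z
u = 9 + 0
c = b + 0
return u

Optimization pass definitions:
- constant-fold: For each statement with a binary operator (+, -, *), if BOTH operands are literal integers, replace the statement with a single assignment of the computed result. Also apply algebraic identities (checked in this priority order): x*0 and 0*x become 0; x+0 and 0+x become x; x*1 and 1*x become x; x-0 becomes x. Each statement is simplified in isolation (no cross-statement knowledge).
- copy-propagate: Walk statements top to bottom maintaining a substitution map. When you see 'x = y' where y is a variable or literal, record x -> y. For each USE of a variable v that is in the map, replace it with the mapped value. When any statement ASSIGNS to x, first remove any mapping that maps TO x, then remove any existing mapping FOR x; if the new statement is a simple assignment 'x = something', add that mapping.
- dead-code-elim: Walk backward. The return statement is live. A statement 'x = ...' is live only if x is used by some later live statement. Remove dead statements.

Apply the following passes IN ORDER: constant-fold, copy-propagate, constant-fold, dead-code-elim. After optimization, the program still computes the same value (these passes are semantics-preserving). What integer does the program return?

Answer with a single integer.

Answer: 9

Derivation:
Initial IR:
  t = 6
  z = t - 0
  b = t * z
  u = 9 + 0
  c = b + 0
  return u
After constant-fold (6 stmts):
  t = 6
  z = t
  b = t * z
  u = 9
  c = b
  return u
After copy-propagate (6 stmts):
  t = 6
  z = 6
  b = 6 * 6
  u = 9
  c = b
  return 9
After constant-fold (6 stmts):
  t = 6
  z = 6
  b = 36
  u = 9
  c = b
  return 9
After dead-code-elim (1 stmts):
  return 9
Evaluate:
  t = 6  =>  t = 6
  z = t - 0  =>  z = 6
  b = t * z  =>  b = 36
  u = 9 + 0  =>  u = 9
  c = b + 0  =>  c = 36
  return u = 9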